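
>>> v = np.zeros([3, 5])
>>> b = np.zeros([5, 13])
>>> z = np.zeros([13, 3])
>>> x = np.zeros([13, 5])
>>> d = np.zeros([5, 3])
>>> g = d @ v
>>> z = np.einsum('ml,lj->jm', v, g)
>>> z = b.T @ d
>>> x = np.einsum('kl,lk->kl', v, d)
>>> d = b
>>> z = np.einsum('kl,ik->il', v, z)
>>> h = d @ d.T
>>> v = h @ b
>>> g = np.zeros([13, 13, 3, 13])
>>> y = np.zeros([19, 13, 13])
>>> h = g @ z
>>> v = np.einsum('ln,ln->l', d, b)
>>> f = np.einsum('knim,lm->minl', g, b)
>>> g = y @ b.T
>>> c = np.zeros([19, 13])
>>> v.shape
(5,)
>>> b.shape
(5, 13)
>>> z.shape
(13, 5)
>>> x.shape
(3, 5)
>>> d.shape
(5, 13)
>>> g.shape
(19, 13, 5)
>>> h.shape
(13, 13, 3, 5)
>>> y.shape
(19, 13, 13)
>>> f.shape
(13, 3, 13, 5)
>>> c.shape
(19, 13)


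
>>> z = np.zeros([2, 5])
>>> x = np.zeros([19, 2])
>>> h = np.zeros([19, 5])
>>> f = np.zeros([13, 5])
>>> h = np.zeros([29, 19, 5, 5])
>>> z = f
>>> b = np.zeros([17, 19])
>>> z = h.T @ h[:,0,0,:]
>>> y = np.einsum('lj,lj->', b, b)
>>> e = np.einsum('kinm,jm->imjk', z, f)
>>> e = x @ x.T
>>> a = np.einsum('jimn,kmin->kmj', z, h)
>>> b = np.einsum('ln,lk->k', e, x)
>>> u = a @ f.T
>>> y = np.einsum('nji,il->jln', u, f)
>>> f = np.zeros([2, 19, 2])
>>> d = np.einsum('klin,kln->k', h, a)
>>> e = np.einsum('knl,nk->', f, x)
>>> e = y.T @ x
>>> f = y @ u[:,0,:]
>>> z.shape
(5, 5, 19, 5)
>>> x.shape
(19, 2)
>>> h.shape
(29, 19, 5, 5)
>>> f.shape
(19, 5, 13)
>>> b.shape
(2,)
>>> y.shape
(19, 5, 29)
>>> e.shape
(29, 5, 2)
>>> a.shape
(29, 19, 5)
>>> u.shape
(29, 19, 13)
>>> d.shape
(29,)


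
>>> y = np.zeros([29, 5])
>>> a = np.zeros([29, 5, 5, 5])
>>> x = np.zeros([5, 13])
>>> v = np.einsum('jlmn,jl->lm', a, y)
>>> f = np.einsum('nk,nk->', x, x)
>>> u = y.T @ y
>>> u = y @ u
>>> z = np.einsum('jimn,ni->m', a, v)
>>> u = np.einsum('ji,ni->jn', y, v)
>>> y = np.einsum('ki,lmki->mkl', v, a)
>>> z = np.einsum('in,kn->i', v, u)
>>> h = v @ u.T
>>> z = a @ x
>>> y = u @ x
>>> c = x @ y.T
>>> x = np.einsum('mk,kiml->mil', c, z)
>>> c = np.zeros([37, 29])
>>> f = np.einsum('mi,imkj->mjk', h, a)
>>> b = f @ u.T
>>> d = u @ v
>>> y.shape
(29, 13)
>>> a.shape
(29, 5, 5, 5)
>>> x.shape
(5, 5, 13)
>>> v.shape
(5, 5)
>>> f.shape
(5, 5, 5)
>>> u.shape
(29, 5)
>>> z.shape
(29, 5, 5, 13)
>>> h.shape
(5, 29)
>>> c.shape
(37, 29)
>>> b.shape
(5, 5, 29)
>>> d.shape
(29, 5)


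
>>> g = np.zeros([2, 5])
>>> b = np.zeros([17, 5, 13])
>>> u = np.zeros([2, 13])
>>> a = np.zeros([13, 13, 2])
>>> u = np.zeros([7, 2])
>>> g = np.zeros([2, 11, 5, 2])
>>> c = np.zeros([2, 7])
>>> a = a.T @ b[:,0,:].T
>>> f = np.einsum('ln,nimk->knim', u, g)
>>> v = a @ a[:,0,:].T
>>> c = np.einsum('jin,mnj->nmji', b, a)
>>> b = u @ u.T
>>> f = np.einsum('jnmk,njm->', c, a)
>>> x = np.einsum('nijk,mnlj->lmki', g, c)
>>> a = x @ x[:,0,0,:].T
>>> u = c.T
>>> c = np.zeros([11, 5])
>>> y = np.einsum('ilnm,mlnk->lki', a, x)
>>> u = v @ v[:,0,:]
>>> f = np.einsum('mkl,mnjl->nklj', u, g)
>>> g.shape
(2, 11, 5, 2)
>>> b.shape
(7, 7)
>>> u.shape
(2, 13, 2)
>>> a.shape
(17, 13, 2, 17)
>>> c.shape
(11, 5)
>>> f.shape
(11, 13, 2, 5)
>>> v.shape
(2, 13, 2)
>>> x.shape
(17, 13, 2, 11)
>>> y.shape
(13, 11, 17)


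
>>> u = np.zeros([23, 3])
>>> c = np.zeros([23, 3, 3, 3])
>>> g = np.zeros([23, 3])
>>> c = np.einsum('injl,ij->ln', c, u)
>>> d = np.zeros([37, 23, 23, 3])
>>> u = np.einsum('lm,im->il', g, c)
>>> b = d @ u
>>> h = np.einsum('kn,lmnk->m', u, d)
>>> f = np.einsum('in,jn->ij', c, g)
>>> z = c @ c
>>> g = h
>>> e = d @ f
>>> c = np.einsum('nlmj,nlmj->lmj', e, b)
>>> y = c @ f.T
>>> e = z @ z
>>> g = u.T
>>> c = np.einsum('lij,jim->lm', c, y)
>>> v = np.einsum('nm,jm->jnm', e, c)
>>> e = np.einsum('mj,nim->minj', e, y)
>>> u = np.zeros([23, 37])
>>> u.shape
(23, 37)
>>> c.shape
(23, 3)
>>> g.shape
(23, 3)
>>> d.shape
(37, 23, 23, 3)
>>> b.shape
(37, 23, 23, 23)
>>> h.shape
(23,)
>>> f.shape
(3, 23)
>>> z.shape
(3, 3)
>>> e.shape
(3, 23, 23, 3)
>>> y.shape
(23, 23, 3)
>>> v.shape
(23, 3, 3)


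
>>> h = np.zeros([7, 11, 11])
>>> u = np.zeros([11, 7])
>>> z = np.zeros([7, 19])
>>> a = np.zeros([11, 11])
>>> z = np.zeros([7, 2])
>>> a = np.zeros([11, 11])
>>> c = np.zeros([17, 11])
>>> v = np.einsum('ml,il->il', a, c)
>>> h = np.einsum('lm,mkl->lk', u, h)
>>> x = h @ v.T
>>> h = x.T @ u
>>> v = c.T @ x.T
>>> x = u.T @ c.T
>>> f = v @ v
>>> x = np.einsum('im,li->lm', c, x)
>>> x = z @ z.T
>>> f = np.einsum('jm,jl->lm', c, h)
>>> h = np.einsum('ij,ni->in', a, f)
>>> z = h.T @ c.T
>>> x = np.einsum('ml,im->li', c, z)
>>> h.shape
(11, 7)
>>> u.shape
(11, 7)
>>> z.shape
(7, 17)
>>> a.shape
(11, 11)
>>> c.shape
(17, 11)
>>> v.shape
(11, 11)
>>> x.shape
(11, 7)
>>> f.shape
(7, 11)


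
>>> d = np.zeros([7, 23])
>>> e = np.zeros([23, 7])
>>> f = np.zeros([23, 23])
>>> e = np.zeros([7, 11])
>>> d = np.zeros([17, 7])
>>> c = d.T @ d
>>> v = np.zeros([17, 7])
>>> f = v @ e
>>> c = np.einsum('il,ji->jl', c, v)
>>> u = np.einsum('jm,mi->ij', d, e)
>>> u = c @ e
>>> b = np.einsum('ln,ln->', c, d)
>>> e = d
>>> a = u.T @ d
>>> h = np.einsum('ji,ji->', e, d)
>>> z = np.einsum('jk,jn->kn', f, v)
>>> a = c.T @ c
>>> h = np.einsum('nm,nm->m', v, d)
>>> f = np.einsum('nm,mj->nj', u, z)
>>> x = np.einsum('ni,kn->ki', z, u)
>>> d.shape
(17, 7)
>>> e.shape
(17, 7)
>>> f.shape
(17, 7)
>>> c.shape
(17, 7)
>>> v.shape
(17, 7)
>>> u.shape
(17, 11)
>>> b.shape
()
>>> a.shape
(7, 7)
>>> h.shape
(7,)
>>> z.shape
(11, 7)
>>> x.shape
(17, 7)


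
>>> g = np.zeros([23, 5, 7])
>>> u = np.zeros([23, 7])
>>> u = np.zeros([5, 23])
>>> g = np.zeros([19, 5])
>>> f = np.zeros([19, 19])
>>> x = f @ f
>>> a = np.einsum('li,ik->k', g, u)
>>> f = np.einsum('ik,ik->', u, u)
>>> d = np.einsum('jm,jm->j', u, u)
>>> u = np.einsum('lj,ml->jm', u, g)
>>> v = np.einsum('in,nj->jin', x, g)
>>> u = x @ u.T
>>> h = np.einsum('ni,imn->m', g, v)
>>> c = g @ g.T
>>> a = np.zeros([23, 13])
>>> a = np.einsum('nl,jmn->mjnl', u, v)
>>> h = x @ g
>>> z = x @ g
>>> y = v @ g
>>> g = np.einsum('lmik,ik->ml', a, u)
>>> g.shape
(5, 19)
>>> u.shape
(19, 23)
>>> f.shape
()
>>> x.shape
(19, 19)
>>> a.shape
(19, 5, 19, 23)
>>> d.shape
(5,)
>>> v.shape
(5, 19, 19)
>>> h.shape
(19, 5)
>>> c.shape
(19, 19)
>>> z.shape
(19, 5)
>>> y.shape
(5, 19, 5)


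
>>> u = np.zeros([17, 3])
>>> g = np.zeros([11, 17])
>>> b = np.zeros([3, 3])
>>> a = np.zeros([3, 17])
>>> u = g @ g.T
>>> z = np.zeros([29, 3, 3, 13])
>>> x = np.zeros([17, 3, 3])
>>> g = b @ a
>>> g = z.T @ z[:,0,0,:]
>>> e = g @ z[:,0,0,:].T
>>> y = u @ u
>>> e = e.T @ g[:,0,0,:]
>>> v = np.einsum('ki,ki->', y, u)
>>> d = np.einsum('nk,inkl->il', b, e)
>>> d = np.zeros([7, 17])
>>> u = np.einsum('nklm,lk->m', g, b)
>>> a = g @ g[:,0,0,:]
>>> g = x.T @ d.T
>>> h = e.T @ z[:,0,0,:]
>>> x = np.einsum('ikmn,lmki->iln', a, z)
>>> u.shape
(13,)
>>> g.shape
(3, 3, 7)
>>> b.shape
(3, 3)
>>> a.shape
(13, 3, 3, 13)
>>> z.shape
(29, 3, 3, 13)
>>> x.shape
(13, 29, 13)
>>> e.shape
(29, 3, 3, 13)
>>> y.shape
(11, 11)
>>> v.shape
()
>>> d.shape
(7, 17)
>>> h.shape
(13, 3, 3, 13)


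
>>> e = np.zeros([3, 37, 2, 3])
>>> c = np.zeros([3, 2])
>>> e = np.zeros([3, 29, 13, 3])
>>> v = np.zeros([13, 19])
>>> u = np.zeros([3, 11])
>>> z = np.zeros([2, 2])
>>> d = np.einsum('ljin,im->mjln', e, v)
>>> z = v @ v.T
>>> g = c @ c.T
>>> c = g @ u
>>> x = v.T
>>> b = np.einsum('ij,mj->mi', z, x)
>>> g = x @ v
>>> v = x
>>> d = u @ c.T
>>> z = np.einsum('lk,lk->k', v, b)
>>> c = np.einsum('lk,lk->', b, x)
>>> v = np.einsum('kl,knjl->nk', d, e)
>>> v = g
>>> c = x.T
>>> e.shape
(3, 29, 13, 3)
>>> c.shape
(13, 19)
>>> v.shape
(19, 19)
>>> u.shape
(3, 11)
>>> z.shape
(13,)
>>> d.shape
(3, 3)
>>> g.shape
(19, 19)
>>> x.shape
(19, 13)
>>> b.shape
(19, 13)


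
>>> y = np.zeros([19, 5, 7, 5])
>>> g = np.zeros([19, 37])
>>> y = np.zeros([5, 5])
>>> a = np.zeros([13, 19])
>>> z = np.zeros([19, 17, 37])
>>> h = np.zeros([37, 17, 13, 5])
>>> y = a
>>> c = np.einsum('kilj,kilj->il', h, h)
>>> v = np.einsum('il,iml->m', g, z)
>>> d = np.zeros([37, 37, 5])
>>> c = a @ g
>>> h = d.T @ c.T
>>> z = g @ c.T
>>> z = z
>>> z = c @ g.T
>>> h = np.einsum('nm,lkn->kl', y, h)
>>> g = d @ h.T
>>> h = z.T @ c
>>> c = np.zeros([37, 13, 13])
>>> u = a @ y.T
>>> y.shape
(13, 19)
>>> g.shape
(37, 37, 37)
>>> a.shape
(13, 19)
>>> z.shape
(13, 19)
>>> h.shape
(19, 37)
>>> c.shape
(37, 13, 13)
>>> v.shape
(17,)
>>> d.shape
(37, 37, 5)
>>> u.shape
(13, 13)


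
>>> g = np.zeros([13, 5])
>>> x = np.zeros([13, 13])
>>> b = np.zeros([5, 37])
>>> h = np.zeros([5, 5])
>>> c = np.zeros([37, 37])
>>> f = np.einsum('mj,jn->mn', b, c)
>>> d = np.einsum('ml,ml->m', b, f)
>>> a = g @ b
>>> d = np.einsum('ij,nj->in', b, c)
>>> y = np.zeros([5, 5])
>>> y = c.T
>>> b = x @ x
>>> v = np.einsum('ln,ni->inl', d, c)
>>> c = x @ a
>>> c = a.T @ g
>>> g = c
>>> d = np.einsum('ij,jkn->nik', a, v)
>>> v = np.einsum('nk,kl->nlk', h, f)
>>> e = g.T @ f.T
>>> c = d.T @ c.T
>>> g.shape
(37, 5)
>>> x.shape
(13, 13)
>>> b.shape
(13, 13)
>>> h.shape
(5, 5)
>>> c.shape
(37, 13, 37)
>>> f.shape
(5, 37)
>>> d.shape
(5, 13, 37)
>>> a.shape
(13, 37)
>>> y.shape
(37, 37)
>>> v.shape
(5, 37, 5)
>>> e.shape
(5, 5)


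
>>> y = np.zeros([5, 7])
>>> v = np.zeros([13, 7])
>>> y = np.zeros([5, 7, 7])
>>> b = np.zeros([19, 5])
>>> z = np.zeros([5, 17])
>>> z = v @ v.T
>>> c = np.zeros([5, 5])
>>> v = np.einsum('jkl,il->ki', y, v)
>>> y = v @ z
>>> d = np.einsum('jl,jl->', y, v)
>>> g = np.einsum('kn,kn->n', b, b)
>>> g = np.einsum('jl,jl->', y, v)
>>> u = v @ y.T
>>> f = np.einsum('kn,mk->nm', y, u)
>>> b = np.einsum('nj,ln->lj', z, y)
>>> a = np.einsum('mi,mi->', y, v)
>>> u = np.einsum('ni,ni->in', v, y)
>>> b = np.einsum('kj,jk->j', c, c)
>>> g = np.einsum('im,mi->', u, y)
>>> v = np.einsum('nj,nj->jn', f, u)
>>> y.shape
(7, 13)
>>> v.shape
(7, 13)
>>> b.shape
(5,)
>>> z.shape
(13, 13)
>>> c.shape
(5, 5)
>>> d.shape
()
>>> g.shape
()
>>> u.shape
(13, 7)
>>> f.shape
(13, 7)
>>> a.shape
()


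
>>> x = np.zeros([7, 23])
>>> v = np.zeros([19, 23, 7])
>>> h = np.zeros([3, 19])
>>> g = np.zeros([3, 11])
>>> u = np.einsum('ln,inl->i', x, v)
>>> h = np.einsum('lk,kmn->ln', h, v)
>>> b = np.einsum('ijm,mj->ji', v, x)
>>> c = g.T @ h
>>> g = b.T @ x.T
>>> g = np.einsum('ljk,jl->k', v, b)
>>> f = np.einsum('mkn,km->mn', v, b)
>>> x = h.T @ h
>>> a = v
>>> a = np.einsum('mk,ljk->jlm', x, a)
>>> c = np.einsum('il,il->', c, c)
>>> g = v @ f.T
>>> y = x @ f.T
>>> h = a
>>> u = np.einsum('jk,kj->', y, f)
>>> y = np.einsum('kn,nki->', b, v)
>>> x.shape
(7, 7)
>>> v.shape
(19, 23, 7)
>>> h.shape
(23, 19, 7)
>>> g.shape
(19, 23, 19)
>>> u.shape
()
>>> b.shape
(23, 19)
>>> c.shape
()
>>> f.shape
(19, 7)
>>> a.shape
(23, 19, 7)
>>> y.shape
()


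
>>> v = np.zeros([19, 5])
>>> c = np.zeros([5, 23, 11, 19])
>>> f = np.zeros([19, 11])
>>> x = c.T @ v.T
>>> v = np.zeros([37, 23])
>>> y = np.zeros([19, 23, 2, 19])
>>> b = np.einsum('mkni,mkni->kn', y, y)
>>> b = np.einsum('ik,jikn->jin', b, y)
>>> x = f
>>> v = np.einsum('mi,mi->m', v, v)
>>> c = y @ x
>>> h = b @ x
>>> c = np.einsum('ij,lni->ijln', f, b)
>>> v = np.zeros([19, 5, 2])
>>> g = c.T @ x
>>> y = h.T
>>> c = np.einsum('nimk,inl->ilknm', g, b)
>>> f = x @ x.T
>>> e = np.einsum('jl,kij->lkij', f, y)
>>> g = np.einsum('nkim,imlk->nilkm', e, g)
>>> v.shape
(19, 5, 2)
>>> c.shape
(19, 19, 11, 23, 11)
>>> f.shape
(19, 19)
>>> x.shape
(19, 11)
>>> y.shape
(11, 23, 19)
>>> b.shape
(19, 23, 19)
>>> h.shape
(19, 23, 11)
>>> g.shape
(19, 23, 11, 11, 19)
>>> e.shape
(19, 11, 23, 19)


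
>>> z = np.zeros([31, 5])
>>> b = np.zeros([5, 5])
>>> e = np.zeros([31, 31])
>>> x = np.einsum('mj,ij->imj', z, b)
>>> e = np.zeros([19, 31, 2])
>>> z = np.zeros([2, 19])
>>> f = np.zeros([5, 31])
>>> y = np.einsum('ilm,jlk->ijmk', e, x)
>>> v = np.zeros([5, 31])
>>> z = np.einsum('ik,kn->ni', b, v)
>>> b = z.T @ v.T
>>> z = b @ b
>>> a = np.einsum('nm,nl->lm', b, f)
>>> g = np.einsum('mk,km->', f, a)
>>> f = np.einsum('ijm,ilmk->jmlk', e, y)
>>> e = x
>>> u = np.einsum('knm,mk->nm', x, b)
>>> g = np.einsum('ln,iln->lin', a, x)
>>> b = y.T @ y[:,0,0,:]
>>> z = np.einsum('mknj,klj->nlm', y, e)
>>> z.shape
(2, 31, 19)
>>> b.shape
(5, 2, 5, 5)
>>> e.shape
(5, 31, 5)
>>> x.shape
(5, 31, 5)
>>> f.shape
(31, 2, 5, 5)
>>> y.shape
(19, 5, 2, 5)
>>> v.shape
(5, 31)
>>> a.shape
(31, 5)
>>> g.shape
(31, 5, 5)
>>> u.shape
(31, 5)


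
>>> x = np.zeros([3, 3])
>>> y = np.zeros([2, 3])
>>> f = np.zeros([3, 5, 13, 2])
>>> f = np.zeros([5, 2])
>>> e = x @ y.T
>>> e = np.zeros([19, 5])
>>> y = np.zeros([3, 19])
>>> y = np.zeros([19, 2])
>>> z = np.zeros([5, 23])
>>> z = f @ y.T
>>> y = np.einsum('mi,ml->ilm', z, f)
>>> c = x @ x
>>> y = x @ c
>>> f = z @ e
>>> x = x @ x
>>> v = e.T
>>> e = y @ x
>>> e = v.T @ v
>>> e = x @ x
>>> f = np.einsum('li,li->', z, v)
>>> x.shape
(3, 3)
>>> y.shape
(3, 3)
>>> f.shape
()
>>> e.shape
(3, 3)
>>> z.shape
(5, 19)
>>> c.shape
(3, 3)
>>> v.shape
(5, 19)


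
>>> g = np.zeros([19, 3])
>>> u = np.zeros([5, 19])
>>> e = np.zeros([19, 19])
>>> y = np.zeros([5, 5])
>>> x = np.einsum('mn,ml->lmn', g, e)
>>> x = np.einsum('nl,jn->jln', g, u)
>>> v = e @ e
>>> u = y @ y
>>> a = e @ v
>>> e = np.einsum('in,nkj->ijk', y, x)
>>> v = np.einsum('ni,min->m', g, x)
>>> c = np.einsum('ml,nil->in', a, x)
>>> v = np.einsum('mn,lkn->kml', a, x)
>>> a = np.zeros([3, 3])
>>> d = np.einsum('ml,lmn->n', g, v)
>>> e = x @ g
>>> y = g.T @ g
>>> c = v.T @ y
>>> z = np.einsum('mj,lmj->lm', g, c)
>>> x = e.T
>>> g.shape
(19, 3)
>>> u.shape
(5, 5)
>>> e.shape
(5, 3, 3)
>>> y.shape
(3, 3)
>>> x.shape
(3, 3, 5)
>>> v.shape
(3, 19, 5)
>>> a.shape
(3, 3)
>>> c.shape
(5, 19, 3)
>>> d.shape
(5,)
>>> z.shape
(5, 19)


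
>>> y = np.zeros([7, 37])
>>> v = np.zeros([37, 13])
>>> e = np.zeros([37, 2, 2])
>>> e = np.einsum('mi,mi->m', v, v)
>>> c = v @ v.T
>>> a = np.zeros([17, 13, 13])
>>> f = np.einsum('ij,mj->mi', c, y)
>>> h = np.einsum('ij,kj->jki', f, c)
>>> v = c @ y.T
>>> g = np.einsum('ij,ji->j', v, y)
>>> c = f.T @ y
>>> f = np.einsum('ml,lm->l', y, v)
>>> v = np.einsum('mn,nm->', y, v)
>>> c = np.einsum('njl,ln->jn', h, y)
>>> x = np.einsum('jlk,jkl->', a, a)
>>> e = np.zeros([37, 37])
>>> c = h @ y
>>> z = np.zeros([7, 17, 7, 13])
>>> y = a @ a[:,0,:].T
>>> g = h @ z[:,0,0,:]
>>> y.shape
(17, 13, 17)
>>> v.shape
()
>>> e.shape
(37, 37)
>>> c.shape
(37, 37, 37)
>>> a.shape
(17, 13, 13)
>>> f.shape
(37,)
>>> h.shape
(37, 37, 7)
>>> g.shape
(37, 37, 13)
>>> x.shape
()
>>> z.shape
(7, 17, 7, 13)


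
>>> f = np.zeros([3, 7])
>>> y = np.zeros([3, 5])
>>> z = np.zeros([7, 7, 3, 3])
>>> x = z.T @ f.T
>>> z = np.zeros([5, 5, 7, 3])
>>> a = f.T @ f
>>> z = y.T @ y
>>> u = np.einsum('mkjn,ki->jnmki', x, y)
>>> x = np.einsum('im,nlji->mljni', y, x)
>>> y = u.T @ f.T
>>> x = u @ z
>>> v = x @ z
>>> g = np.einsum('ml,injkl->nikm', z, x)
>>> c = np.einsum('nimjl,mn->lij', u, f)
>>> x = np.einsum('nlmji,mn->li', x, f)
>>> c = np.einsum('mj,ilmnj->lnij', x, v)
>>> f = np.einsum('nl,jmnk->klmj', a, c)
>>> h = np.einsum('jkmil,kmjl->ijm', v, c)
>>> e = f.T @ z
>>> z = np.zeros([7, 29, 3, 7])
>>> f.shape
(5, 7, 3, 3)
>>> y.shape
(5, 3, 3, 3, 3)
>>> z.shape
(7, 29, 3, 7)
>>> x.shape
(3, 5)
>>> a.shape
(7, 7)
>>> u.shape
(7, 3, 3, 3, 5)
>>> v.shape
(7, 3, 3, 3, 5)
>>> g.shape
(3, 7, 3, 5)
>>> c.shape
(3, 3, 7, 5)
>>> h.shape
(3, 7, 3)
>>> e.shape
(3, 3, 7, 5)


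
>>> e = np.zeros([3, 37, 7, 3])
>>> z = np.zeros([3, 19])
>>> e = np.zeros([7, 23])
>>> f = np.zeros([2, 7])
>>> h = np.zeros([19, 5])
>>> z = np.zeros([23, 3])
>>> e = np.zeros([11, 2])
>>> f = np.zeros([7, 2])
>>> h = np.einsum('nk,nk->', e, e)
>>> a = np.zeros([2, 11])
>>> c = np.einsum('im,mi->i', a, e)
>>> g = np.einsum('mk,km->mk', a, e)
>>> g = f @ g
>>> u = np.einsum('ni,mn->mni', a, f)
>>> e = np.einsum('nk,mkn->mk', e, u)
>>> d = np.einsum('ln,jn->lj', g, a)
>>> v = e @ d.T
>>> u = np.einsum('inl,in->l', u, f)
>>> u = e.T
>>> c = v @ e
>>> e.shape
(7, 2)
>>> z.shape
(23, 3)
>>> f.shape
(7, 2)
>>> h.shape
()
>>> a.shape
(2, 11)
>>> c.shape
(7, 2)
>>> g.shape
(7, 11)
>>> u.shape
(2, 7)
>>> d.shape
(7, 2)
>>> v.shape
(7, 7)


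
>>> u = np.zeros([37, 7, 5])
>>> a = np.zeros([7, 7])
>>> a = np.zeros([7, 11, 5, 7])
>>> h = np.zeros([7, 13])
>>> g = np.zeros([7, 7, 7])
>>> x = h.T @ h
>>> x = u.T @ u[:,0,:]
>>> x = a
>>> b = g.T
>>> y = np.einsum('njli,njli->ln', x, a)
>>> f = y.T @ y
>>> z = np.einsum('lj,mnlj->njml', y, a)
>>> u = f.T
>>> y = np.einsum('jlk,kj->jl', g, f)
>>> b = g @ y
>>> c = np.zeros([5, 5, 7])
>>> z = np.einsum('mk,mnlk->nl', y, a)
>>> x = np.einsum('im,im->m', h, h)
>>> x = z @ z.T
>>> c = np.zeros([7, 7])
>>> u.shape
(7, 7)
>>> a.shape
(7, 11, 5, 7)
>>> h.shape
(7, 13)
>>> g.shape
(7, 7, 7)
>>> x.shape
(11, 11)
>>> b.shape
(7, 7, 7)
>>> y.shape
(7, 7)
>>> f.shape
(7, 7)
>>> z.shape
(11, 5)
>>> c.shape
(7, 7)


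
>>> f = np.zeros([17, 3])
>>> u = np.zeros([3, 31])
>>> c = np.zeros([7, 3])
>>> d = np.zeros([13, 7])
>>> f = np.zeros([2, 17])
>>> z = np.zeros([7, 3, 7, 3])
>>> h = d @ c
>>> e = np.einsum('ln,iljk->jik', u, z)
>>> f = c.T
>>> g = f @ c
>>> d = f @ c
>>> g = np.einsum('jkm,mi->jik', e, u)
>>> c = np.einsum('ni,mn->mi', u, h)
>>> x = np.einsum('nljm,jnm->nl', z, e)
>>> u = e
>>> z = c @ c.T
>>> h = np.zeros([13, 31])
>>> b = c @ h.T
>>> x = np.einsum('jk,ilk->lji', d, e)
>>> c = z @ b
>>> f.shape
(3, 7)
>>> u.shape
(7, 7, 3)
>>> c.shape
(13, 13)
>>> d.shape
(3, 3)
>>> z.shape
(13, 13)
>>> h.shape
(13, 31)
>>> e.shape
(7, 7, 3)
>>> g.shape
(7, 31, 7)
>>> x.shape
(7, 3, 7)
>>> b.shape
(13, 13)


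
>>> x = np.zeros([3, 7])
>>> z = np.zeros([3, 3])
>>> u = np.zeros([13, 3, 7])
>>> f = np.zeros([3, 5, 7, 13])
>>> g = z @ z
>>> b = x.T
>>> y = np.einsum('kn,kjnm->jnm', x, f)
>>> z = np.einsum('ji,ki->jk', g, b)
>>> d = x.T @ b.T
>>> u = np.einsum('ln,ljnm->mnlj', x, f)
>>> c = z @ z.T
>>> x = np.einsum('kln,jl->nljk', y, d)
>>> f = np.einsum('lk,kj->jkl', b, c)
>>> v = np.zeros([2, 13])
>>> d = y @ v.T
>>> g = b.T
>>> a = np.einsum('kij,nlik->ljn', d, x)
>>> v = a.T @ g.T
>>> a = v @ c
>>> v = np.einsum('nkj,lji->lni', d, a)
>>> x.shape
(13, 7, 7, 5)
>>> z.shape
(3, 7)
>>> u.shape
(13, 7, 3, 5)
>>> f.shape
(3, 3, 7)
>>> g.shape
(3, 7)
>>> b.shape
(7, 3)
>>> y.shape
(5, 7, 13)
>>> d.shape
(5, 7, 2)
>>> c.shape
(3, 3)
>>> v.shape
(13, 5, 3)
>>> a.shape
(13, 2, 3)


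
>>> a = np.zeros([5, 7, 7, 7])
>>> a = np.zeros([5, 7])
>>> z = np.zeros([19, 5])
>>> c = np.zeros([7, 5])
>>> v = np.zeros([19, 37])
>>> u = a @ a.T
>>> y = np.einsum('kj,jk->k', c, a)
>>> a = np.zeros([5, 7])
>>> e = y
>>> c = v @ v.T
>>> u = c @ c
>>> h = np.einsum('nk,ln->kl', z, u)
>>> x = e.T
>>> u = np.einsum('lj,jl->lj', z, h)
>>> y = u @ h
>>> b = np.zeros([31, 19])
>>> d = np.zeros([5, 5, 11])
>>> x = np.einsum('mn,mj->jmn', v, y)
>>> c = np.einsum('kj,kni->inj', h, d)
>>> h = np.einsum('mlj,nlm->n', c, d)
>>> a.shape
(5, 7)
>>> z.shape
(19, 5)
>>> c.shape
(11, 5, 19)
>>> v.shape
(19, 37)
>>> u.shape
(19, 5)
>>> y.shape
(19, 19)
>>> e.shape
(7,)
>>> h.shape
(5,)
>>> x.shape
(19, 19, 37)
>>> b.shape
(31, 19)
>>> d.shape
(5, 5, 11)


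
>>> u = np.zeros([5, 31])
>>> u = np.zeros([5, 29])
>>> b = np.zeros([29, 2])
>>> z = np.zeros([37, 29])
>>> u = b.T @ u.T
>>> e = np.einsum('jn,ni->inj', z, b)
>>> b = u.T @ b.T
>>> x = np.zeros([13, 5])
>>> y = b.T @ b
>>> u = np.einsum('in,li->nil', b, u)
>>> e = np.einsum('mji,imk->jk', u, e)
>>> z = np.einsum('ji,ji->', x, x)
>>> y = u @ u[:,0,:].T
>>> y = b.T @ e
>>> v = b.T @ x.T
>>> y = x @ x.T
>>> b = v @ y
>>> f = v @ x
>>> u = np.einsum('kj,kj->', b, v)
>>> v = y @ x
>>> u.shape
()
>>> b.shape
(29, 13)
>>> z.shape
()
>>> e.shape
(5, 37)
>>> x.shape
(13, 5)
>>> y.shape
(13, 13)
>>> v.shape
(13, 5)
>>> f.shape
(29, 5)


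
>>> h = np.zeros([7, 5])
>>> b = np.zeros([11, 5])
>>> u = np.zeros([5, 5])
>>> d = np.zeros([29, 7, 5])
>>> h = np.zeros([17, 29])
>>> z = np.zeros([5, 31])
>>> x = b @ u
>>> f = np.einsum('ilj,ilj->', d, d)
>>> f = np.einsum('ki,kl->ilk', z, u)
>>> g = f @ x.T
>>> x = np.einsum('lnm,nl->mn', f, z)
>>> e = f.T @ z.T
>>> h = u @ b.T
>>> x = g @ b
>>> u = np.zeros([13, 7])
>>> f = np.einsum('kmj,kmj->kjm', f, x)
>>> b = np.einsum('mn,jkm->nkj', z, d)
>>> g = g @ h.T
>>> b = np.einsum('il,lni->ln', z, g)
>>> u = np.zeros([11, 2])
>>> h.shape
(5, 11)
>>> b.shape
(31, 5)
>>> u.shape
(11, 2)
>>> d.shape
(29, 7, 5)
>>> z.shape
(5, 31)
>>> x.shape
(31, 5, 5)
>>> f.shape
(31, 5, 5)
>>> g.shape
(31, 5, 5)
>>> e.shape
(5, 5, 5)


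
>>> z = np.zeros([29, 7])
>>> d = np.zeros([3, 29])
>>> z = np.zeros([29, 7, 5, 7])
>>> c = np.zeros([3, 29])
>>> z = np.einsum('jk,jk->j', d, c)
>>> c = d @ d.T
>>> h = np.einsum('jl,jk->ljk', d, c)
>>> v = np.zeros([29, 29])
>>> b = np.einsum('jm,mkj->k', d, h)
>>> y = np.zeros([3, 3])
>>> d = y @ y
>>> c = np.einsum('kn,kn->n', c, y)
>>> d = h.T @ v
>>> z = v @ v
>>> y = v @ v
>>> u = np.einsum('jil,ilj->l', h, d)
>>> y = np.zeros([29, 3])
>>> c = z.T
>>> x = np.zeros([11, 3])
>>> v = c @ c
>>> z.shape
(29, 29)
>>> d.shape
(3, 3, 29)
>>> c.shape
(29, 29)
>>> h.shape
(29, 3, 3)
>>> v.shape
(29, 29)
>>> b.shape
(3,)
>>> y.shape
(29, 3)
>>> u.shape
(3,)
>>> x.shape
(11, 3)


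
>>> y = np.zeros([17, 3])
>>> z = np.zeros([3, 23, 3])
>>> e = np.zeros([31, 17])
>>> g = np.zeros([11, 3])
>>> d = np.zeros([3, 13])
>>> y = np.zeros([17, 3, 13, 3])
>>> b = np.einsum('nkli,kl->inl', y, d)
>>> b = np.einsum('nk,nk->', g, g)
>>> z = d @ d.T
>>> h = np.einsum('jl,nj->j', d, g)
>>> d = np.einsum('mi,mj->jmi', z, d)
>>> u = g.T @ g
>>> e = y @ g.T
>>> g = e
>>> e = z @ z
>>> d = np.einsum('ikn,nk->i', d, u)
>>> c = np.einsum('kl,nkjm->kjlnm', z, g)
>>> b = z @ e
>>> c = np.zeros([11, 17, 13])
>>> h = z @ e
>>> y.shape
(17, 3, 13, 3)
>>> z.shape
(3, 3)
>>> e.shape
(3, 3)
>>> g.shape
(17, 3, 13, 11)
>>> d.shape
(13,)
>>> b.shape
(3, 3)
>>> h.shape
(3, 3)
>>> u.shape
(3, 3)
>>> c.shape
(11, 17, 13)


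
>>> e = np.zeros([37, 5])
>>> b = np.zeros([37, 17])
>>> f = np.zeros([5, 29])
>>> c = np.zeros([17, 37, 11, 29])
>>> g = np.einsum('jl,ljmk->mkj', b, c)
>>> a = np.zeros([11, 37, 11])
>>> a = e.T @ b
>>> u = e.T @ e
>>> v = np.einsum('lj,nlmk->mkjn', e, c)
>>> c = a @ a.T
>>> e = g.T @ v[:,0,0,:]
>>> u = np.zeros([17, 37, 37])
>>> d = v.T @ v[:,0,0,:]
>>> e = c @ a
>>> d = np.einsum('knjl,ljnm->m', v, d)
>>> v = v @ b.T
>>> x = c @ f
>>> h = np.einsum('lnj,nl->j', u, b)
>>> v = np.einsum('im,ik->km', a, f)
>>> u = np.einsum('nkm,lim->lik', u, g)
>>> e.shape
(5, 17)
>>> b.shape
(37, 17)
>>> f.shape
(5, 29)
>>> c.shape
(5, 5)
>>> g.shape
(11, 29, 37)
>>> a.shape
(5, 17)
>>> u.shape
(11, 29, 37)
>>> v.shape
(29, 17)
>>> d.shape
(17,)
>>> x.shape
(5, 29)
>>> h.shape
(37,)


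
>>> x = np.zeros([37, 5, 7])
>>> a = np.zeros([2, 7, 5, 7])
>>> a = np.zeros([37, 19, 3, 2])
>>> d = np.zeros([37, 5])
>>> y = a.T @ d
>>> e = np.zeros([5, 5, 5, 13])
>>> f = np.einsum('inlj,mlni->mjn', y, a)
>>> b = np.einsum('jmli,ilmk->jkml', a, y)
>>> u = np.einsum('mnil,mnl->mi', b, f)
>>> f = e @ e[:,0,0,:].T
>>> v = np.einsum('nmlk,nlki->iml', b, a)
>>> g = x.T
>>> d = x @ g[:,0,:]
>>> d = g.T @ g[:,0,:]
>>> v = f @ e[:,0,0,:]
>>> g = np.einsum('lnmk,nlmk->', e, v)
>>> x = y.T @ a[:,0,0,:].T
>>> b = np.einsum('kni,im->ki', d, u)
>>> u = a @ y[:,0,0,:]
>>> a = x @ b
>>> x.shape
(5, 19, 3, 37)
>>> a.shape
(5, 19, 3, 37)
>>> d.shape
(37, 5, 37)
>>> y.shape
(2, 3, 19, 5)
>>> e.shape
(5, 5, 5, 13)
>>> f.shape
(5, 5, 5, 5)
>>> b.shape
(37, 37)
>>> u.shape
(37, 19, 3, 5)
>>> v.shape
(5, 5, 5, 13)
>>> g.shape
()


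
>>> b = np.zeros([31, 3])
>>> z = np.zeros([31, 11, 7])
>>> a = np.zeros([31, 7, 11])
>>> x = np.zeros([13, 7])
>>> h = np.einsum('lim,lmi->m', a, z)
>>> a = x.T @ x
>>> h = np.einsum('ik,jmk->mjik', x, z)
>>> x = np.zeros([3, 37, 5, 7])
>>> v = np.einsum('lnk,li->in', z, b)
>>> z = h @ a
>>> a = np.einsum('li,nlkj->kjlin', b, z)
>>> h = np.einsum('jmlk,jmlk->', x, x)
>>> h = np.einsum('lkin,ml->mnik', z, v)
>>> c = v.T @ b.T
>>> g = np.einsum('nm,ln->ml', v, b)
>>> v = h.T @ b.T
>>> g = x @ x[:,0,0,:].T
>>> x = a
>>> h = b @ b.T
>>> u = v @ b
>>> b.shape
(31, 3)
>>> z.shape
(11, 31, 13, 7)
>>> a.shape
(13, 7, 31, 3, 11)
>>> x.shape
(13, 7, 31, 3, 11)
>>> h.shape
(31, 31)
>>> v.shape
(31, 13, 7, 31)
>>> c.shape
(11, 31)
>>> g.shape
(3, 37, 5, 3)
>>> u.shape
(31, 13, 7, 3)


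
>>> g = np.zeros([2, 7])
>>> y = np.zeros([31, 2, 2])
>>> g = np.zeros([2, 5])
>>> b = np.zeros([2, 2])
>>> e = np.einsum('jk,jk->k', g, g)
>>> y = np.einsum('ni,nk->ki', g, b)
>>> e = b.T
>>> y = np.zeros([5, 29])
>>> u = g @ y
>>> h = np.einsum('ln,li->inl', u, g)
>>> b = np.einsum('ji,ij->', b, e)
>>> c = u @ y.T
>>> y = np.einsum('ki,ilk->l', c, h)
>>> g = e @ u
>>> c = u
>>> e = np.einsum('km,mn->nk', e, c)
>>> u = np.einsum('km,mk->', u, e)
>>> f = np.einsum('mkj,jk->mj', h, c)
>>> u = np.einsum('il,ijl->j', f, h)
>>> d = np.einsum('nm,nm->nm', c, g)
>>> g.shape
(2, 29)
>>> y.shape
(29,)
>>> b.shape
()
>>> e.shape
(29, 2)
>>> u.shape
(29,)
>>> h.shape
(5, 29, 2)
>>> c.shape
(2, 29)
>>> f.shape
(5, 2)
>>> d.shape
(2, 29)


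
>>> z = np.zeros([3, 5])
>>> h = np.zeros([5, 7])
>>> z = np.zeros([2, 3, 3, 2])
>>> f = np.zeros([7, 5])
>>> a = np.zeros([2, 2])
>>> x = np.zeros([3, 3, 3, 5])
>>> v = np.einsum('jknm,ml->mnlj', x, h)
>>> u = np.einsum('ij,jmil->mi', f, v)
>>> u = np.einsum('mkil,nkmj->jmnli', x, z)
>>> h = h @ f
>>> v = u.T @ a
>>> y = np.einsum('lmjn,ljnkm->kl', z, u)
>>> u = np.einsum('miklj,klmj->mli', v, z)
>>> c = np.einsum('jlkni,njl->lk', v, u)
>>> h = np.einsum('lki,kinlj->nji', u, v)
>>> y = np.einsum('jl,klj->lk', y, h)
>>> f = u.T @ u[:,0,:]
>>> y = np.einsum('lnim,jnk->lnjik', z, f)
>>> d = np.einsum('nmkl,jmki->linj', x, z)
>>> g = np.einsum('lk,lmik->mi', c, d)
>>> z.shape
(2, 3, 3, 2)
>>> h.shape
(2, 2, 5)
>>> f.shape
(5, 3, 5)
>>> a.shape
(2, 2)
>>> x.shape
(3, 3, 3, 5)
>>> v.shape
(3, 5, 2, 3, 2)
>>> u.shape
(3, 3, 5)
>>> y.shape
(2, 3, 5, 3, 5)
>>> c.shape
(5, 2)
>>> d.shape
(5, 2, 3, 2)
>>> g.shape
(2, 3)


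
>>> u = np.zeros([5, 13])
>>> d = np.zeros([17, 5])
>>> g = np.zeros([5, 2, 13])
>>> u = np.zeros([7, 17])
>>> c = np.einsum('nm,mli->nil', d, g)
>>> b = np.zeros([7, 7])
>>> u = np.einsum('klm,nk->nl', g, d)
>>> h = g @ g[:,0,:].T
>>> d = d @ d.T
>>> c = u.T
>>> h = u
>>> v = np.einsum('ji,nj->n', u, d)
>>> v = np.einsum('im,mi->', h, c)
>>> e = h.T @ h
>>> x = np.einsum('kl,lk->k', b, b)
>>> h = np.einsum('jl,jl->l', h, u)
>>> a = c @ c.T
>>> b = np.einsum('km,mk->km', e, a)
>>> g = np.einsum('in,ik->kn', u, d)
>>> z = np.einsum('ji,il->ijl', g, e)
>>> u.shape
(17, 2)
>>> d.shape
(17, 17)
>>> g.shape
(17, 2)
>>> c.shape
(2, 17)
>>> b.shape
(2, 2)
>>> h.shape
(2,)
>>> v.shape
()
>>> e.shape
(2, 2)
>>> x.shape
(7,)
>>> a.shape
(2, 2)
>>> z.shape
(2, 17, 2)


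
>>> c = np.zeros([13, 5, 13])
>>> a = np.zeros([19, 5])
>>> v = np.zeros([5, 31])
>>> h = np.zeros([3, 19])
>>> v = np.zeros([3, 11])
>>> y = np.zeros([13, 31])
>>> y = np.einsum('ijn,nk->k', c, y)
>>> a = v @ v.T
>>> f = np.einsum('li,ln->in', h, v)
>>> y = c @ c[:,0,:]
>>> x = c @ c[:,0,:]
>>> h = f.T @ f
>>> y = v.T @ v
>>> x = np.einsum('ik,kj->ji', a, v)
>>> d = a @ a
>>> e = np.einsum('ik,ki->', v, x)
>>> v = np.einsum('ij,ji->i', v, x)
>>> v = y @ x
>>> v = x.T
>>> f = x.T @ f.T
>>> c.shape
(13, 5, 13)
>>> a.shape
(3, 3)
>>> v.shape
(3, 11)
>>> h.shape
(11, 11)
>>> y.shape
(11, 11)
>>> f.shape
(3, 19)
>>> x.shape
(11, 3)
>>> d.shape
(3, 3)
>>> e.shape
()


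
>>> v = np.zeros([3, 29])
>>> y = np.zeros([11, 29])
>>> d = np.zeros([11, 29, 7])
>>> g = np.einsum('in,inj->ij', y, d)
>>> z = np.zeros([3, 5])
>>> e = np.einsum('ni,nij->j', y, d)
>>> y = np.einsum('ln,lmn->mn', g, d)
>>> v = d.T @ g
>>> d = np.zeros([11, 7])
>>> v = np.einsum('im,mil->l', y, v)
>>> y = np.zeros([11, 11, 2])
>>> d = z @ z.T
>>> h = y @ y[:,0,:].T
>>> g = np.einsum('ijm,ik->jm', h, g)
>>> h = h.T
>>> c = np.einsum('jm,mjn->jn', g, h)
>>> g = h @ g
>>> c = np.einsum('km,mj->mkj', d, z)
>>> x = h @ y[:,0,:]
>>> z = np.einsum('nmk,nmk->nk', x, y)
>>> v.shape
(7,)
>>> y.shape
(11, 11, 2)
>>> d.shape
(3, 3)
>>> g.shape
(11, 11, 11)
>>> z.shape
(11, 2)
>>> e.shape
(7,)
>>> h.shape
(11, 11, 11)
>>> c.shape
(3, 3, 5)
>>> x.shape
(11, 11, 2)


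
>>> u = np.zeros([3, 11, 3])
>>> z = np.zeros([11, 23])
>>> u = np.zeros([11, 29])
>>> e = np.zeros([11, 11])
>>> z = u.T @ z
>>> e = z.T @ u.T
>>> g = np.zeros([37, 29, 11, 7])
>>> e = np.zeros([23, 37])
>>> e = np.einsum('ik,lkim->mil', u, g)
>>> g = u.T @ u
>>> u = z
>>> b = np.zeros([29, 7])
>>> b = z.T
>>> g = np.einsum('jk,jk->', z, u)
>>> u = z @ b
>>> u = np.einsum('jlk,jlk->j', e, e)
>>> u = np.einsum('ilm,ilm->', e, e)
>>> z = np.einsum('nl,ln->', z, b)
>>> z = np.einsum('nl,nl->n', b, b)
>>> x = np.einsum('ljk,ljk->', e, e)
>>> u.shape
()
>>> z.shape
(23,)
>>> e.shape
(7, 11, 37)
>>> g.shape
()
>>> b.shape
(23, 29)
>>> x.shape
()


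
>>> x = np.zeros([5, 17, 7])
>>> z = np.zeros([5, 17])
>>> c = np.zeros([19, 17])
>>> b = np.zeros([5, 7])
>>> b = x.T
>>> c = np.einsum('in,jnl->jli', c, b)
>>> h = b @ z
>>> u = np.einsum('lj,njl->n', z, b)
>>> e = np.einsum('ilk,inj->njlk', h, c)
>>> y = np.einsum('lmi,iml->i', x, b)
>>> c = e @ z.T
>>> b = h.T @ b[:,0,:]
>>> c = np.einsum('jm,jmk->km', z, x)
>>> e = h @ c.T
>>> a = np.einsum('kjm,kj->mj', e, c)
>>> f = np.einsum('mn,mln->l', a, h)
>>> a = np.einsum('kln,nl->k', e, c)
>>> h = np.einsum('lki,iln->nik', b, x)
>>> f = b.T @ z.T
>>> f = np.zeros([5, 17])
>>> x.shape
(5, 17, 7)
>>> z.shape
(5, 17)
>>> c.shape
(7, 17)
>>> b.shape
(17, 17, 5)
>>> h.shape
(7, 5, 17)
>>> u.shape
(7,)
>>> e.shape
(7, 17, 7)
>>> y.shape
(7,)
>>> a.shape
(7,)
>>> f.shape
(5, 17)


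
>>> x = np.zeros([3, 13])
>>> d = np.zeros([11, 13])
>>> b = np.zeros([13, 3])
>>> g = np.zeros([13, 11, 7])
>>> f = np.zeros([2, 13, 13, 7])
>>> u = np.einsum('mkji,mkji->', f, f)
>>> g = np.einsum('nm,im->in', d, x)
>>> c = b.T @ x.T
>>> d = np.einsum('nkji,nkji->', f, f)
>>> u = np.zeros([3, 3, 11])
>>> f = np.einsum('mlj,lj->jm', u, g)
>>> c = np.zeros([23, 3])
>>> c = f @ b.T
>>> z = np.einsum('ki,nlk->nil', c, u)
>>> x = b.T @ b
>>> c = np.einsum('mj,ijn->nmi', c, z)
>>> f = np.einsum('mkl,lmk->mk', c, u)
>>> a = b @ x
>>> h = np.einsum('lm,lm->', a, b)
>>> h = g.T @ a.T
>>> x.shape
(3, 3)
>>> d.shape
()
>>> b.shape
(13, 3)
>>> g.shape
(3, 11)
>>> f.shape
(3, 11)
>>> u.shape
(3, 3, 11)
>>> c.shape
(3, 11, 3)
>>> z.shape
(3, 13, 3)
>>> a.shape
(13, 3)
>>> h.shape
(11, 13)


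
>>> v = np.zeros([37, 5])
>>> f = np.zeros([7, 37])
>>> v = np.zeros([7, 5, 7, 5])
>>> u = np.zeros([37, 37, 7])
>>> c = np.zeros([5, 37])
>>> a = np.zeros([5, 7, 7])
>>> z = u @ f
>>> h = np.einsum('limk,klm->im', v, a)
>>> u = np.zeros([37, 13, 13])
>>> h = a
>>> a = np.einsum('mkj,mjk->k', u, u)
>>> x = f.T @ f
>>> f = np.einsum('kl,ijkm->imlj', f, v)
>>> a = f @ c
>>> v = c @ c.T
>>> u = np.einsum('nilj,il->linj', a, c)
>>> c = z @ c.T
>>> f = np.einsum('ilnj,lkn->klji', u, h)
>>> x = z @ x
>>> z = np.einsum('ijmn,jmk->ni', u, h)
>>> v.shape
(5, 5)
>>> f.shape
(7, 5, 37, 37)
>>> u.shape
(37, 5, 7, 37)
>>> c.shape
(37, 37, 5)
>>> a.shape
(7, 5, 37, 37)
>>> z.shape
(37, 37)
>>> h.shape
(5, 7, 7)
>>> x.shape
(37, 37, 37)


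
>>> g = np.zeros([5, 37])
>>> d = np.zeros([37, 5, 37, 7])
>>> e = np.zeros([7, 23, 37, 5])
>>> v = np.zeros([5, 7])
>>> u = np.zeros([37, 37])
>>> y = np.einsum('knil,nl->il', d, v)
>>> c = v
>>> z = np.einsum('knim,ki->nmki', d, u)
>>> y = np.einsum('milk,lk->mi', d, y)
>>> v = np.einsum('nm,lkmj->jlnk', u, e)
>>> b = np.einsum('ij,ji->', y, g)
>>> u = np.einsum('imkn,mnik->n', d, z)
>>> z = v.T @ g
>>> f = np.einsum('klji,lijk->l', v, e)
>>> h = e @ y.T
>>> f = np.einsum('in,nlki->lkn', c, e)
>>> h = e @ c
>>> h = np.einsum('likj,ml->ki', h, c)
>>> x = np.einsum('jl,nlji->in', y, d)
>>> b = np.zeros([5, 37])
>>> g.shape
(5, 37)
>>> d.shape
(37, 5, 37, 7)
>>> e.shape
(7, 23, 37, 5)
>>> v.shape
(5, 7, 37, 23)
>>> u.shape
(7,)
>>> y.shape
(37, 5)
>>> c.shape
(5, 7)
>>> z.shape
(23, 37, 7, 37)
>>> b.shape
(5, 37)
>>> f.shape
(23, 37, 7)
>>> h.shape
(37, 23)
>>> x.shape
(7, 37)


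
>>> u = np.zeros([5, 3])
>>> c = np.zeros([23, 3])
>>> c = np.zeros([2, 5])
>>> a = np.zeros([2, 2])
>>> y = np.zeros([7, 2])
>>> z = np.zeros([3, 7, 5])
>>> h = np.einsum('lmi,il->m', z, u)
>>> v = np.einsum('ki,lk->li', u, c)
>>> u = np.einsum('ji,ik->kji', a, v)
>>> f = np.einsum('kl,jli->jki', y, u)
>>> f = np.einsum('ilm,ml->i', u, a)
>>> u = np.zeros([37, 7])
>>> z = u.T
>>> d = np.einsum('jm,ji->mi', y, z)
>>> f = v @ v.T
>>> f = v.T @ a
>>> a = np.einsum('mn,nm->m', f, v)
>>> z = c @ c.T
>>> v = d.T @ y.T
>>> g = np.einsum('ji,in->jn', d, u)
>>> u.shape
(37, 7)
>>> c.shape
(2, 5)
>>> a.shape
(3,)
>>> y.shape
(7, 2)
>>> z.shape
(2, 2)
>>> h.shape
(7,)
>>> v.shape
(37, 7)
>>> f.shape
(3, 2)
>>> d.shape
(2, 37)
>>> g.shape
(2, 7)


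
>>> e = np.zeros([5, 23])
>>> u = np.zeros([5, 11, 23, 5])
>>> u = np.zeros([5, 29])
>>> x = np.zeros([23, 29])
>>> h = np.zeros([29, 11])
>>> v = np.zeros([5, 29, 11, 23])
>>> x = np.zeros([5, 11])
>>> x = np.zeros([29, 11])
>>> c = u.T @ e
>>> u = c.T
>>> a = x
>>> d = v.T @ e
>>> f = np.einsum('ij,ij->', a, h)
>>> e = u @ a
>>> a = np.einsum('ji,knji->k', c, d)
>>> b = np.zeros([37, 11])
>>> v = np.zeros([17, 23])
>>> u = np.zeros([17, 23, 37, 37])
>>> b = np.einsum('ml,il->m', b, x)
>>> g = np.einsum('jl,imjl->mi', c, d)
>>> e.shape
(23, 11)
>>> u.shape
(17, 23, 37, 37)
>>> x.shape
(29, 11)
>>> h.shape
(29, 11)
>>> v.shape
(17, 23)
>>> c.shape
(29, 23)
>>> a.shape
(23,)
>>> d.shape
(23, 11, 29, 23)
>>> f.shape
()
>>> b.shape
(37,)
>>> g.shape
(11, 23)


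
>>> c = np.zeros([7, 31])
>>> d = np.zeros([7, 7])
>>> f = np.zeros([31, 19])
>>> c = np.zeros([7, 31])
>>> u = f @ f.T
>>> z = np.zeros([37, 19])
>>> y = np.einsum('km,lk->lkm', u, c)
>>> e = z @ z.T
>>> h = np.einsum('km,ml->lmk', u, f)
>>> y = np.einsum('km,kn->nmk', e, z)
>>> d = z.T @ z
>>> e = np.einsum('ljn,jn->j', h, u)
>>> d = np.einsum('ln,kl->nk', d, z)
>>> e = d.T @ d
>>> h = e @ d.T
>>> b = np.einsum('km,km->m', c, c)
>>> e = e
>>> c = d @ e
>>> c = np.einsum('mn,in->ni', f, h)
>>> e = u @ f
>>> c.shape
(19, 37)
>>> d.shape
(19, 37)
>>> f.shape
(31, 19)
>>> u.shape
(31, 31)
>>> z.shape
(37, 19)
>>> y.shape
(19, 37, 37)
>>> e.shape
(31, 19)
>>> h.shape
(37, 19)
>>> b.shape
(31,)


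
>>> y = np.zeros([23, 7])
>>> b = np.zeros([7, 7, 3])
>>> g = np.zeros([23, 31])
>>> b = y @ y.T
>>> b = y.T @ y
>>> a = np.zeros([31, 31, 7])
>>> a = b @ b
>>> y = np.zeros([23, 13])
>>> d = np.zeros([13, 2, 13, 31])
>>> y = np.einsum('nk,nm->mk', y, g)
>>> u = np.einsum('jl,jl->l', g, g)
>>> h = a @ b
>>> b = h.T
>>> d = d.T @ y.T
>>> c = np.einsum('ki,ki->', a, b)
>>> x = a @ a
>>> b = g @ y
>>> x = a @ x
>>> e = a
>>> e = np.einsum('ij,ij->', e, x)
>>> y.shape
(31, 13)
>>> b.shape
(23, 13)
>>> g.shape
(23, 31)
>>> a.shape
(7, 7)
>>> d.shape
(31, 13, 2, 31)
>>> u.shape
(31,)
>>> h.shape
(7, 7)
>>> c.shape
()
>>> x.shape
(7, 7)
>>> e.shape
()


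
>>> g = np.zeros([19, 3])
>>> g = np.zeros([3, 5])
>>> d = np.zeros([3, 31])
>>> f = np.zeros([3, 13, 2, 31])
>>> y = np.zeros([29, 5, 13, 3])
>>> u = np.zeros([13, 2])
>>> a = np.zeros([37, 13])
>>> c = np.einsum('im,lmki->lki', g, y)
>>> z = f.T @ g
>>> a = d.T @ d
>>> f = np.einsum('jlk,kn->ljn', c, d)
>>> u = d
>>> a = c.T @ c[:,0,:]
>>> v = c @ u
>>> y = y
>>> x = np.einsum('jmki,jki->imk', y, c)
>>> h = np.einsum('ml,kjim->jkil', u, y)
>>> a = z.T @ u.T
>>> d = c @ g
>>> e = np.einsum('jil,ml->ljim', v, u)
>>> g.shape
(3, 5)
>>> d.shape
(29, 13, 5)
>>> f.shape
(13, 29, 31)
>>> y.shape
(29, 5, 13, 3)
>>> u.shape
(3, 31)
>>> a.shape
(5, 13, 2, 3)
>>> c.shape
(29, 13, 3)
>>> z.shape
(31, 2, 13, 5)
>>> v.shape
(29, 13, 31)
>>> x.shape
(3, 5, 13)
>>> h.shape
(5, 29, 13, 31)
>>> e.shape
(31, 29, 13, 3)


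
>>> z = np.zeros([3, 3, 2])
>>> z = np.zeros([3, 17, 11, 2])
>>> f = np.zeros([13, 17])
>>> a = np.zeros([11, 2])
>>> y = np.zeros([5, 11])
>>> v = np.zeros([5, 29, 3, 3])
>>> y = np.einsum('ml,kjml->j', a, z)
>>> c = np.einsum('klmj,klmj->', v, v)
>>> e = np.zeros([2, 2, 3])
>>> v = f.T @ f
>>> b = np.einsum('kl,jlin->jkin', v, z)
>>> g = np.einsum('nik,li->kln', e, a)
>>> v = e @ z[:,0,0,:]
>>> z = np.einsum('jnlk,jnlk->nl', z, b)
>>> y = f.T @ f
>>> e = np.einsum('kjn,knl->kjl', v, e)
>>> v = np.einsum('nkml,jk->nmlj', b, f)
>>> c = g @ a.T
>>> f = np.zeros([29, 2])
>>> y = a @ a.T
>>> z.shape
(17, 11)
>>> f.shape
(29, 2)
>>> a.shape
(11, 2)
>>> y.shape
(11, 11)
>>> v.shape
(3, 11, 2, 13)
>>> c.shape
(3, 11, 11)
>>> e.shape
(2, 2, 3)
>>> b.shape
(3, 17, 11, 2)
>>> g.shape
(3, 11, 2)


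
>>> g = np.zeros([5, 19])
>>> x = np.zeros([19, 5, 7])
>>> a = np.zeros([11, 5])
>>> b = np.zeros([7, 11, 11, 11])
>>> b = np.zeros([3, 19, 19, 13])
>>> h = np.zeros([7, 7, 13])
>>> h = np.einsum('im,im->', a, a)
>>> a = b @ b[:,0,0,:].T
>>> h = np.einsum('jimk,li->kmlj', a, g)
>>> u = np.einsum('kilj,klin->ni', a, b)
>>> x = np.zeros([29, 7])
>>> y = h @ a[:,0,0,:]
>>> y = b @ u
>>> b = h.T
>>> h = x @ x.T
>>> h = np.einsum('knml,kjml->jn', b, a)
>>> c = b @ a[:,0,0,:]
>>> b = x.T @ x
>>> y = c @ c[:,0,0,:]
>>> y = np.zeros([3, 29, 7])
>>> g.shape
(5, 19)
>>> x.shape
(29, 7)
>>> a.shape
(3, 19, 19, 3)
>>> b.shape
(7, 7)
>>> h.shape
(19, 5)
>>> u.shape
(13, 19)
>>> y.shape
(3, 29, 7)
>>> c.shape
(3, 5, 19, 3)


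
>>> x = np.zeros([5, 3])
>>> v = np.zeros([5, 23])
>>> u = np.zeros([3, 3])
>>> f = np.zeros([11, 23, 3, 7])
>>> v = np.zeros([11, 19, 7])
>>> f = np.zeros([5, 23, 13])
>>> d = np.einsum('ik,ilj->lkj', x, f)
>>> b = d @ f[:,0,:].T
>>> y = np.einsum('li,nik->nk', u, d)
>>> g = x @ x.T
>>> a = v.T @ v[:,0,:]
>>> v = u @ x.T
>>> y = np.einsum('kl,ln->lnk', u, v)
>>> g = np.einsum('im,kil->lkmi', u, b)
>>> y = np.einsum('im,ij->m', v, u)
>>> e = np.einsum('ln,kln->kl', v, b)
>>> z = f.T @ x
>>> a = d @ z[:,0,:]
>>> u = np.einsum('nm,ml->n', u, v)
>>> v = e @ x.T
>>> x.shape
(5, 3)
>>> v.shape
(23, 5)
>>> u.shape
(3,)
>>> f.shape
(5, 23, 13)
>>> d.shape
(23, 3, 13)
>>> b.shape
(23, 3, 5)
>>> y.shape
(5,)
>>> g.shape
(5, 23, 3, 3)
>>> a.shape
(23, 3, 3)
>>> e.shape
(23, 3)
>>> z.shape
(13, 23, 3)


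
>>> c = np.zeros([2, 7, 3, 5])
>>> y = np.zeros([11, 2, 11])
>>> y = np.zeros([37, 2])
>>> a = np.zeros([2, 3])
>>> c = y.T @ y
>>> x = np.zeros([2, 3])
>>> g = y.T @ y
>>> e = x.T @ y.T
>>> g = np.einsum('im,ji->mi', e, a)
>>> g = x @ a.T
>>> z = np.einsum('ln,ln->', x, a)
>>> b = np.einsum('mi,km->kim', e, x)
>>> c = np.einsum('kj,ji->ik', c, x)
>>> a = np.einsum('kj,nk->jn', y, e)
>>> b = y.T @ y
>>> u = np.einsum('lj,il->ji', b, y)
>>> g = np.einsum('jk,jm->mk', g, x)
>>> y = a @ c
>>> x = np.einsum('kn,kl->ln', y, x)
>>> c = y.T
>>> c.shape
(2, 2)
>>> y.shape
(2, 2)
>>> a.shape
(2, 3)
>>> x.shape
(3, 2)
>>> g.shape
(3, 2)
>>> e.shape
(3, 37)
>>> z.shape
()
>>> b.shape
(2, 2)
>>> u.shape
(2, 37)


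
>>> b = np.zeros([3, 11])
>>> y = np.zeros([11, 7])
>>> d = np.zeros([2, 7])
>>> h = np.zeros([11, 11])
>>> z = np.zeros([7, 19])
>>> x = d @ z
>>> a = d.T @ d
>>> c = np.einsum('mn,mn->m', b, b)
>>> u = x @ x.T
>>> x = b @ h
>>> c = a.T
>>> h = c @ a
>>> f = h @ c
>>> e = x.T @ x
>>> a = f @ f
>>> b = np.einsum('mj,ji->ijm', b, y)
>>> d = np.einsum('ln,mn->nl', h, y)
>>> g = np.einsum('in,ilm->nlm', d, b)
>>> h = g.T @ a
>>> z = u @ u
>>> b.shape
(7, 11, 3)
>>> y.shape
(11, 7)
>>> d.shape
(7, 7)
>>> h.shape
(3, 11, 7)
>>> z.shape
(2, 2)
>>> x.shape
(3, 11)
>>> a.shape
(7, 7)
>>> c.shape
(7, 7)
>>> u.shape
(2, 2)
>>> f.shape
(7, 7)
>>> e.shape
(11, 11)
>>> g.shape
(7, 11, 3)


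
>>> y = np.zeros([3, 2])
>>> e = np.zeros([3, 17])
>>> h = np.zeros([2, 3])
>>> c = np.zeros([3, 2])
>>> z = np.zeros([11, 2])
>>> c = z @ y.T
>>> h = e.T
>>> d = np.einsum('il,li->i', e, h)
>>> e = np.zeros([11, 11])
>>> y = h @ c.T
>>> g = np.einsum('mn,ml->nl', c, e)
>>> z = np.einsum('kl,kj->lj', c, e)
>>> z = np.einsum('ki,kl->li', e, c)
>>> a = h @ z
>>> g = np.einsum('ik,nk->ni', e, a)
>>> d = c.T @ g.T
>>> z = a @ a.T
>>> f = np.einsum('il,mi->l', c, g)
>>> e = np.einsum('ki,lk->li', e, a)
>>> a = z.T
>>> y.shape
(17, 11)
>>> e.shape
(17, 11)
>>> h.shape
(17, 3)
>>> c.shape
(11, 3)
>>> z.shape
(17, 17)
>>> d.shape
(3, 17)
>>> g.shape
(17, 11)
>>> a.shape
(17, 17)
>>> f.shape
(3,)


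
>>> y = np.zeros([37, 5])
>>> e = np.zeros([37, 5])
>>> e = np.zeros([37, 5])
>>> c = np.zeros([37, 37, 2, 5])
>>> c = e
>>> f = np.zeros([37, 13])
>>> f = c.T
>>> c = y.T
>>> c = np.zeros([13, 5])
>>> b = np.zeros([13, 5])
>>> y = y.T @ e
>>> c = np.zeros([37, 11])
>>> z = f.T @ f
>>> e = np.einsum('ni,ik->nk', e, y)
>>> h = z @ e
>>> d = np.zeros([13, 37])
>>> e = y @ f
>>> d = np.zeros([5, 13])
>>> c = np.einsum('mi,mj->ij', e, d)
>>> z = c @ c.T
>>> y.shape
(5, 5)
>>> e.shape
(5, 37)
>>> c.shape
(37, 13)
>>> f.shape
(5, 37)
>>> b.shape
(13, 5)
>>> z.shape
(37, 37)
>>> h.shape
(37, 5)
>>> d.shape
(5, 13)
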